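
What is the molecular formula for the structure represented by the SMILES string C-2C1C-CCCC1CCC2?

C10H18

Heavy atoms from the SMILES: 10 C.
Implicit hydrogens by atom environment:
  8 × C: 2 H each → 16
  2 × C: 1 H each → 2
  Total hydrogens = 18.
Molecular formula: C10H18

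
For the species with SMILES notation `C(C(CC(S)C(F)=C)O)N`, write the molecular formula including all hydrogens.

Heavy atoms from the SMILES: 6 C, 1 F, 1 N, 1 O, 1 S.
Implicit hydrogens by atom environment:
  3 × C: 2 H each → 6
  2 × C: 1 H each → 2
  1 × C: no H
  1 × F: no H
  1 × N: 2 H
  1 × O: 1 H
  1 × S: 1 H
  Total hydrogens = 12.
Molecular formula: C6H12FNOS

C6H12FNOS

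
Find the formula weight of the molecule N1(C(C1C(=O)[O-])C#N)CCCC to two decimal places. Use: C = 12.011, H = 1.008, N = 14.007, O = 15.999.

167.19

Molecular formula: C8H11N2O2-.
M = 8×12.011 + 11×1.008 + 2×14.007 + 2×15.999 = 167.19 g/mol.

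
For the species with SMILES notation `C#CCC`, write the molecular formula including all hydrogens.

Heavy atoms from the SMILES: 4 C.
Implicit hydrogens by atom environment:
  1 × C: 3 H
  1 × C: 2 H
  1 × C: 1 H
  1 × C: no H
  Total hydrogens = 6.
Molecular formula: C4H6

C4H6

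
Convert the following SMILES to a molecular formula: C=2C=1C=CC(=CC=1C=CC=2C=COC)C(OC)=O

C15H14O3

Heavy atoms from the SMILES: 15 C, 3 O.
Implicit hydrogens by atom environment:
  6 × C (aromatic): 1 H each → 6
  4 × C (aromatic): no H
  3 × O: no H
  2 × C: 3 H each → 6
  2 × C: 1 H each → 2
  1 × C: no H
  Total hydrogens = 14.
Molecular formula: C15H14O3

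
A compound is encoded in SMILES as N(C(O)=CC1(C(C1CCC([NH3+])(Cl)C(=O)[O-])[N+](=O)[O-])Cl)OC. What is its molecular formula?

C10H15Cl2N3O6

Heavy atoms from the SMILES: 10 C, 2 Cl, 3 N, 6 O.
Implicit hydrogens by atom environment:
  4 × C: no H
  3 × C: 1 H each → 3
  3 × O: no H
  2 × C: 2 H each → 4
  2 × Cl: no H
  2 × O (charge -1): no H
  1 × C: 3 H
  1 × N (charge +1): 3 H
  1 × N: 1 H
  1 × N (charge +1): no H
  1 × O: 1 H
  Total hydrogens = 15.
Molecular formula: C10H15Cl2N3O6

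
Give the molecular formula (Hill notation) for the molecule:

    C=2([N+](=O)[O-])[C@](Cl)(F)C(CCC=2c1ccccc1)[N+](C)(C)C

Heavy atoms from the SMILES: 15 C, 1 Cl, 1 F, 2 N, 2 O.
Implicit hydrogens by atom environment:
  5 × C (aromatic): 1 H each → 5
  3 × C: 3 H each → 9
  3 × C: no H
  2 × C: 2 H each → 4
  2 × N (charge +1): no H
  1 × C: 1 H
  1 × C (aromatic): no H
  1 × Cl: no H
  1 × F: no H
  1 × O: no H
  1 × O (charge -1): no H
  Total hydrogens = 19.
Net charge +1.
Molecular formula: C15H19ClFN2O2+

C15H19ClFN2O2+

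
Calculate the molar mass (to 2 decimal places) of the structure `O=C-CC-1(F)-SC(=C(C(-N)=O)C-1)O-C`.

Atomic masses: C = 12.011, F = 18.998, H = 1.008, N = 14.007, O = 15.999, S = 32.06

219.23

Molecular formula: C8H10FNO3S.
M = 8×12.011 + 1×18.998 + 10×1.008 + 1×14.007 + 3×15.999 + 1×32.06 = 219.23 g/mol.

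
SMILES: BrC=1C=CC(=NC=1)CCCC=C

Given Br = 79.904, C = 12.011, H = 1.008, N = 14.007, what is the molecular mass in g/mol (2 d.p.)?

Molecular formula: C10H12BrN.
M = 1×79.904 + 10×12.011 + 12×1.008 + 1×14.007 = 226.12 g/mol.

226.12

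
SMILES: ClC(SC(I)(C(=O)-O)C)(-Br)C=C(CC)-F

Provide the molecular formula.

C8H10BrClFIO2S

Heavy atoms from the SMILES: 1 Br, 8 C, 1 Cl, 1 F, 1 I, 2 O, 1 S.
Implicit hydrogens by atom environment:
  4 × C: no H
  2 × C: 3 H each → 6
  1 × Br: no H
  1 × C: 2 H
  1 × C: 1 H
  1 × Cl: no H
  1 × F: no H
  1 × I: no H
  1 × O: 1 H
  1 × O: no H
  1 × S: no H
  Total hydrogens = 10.
Molecular formula: C8H10BrClFIO2S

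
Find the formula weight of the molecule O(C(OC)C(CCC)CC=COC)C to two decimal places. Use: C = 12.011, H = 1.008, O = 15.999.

202.29

Molecular formula: C11H22O3.
M = 11×12.011 + 22×1.008 + 3×15.999 = 202.29 g/mol.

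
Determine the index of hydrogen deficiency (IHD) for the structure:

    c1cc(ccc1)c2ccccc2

8

Molecular formula from the SMILES: C12H10.
DoU = (2C + 2 + N − H − X)/2 = (2·12 + 2 + 0 − 10 − 0)/2 = 16/2 = 8.
(Structurally: 2 ring(s) + 6 π bond(s) = 8.)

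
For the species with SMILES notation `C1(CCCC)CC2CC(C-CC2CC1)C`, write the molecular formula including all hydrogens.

Heavy atoms from the SMILES: 15 C.
Implicit hydrogens by atom environment:
  9 × C: 2 H each → 18
  4 × C: 1 H each → 4
  2 × C: 3 H each → 6
  Total hydrogens = 28.
Molecular formula: C15H28

C15H28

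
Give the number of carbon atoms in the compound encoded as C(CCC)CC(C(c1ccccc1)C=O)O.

14

The symbol for carbon appears 14 times in the SMILES. Lowercase c denotes aromatic carbon and counts toward C.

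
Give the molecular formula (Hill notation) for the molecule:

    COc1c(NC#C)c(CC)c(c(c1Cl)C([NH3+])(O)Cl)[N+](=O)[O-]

Heavy atoms from the SMILES: 12 C, 2 Cl, 3 N, 4 O.
Implicit hydrogens by atom environment:
  6 × C (aromatic): no H
  2 × C: 3 H each → 6
  2 × C: no H
  2 × Cl: no H
  2 × O: no H
  1 × C: 2 H
  1 × C: 1 H
  1 × N (charge +1): 3 H
  1 × N: 1 H
  1 × N (charge +1): no H
  1 × O: 1 H
  1 × O (charge -1): no H
  Total hydrogens = 14.
Net charge +1.
Molecular formula: C12H14Cl2N3O4+

C12H14Cl2N3O4+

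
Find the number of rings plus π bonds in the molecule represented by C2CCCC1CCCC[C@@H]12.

Molecular formula from the SMILES: C10H18.
DoU = (2C + 2 + N − H − X)/2 = (2·10 + 2 + 0 − 18 − 0)/2 = 4/2 = 2.
(Structurally: 2 ring(s) + 0 π bond(s) = 2.)

2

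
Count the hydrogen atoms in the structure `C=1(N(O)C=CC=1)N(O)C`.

8

Hydrogens are implicit in SMILES; fill each atom to its normal valence:
  3 × C (aromatic): 1 H each → 3
  2 × O: 1 H each → 2
  1 × C: 3 H
  1 × C (aromatic): no H
  1 × N (aromatic): no H
  1 × N: no H
  Total hydrogens = 8.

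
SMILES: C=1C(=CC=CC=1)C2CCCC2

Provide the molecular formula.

Heavy atoms from the SMILES: 11 C.
Implicit hydrogens by atom environment:
  5 × C (aromatic): 1 H each → 5
  4 × C: 2 H each → 8
  1 × C: 1 H
  1 × C (aromatic): no H
  Total hydrogens = 14.
Molecular formula: C11H14

C11H14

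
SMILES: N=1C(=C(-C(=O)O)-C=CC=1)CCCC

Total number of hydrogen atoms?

Hydrogens are implicit in SMILES; fill each atom to its normal valence:
  3 × C: 2 H each → 6
  3 × C (aromatic): 1 H each → 3
  2 × C (aromatic): no H
  1 × C: 3 H
  1 × C: no H
  1 × N (aromatic): no H
  1 × O: 1 H
  1 × O: no H
  Total hydrogens = 13.

13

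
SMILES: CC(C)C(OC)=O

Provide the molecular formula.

C5H10O2

Heavy atoms from the SMILES: 5 C, 2 O.
Implicit hydrogens by atom environment:
  3 × C: 3 H each → 9
  2 × O: no H
  1 × C: 1 H
  1 × C: no H
  Total hydrogens = 10.
Molecular formula: C5H10O2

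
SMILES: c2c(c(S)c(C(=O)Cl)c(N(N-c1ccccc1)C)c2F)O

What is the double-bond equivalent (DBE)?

9

Molecular formula from the SMILES: C14H12ClFN2O2S.
DoU = (2C + 2 + N − H − X)/2 = (2·14 + 2 + 2 − 12 − 2)/2 = 18/2 = 9.
(Structurally: 2 ring(s) + 7 π bond(s) = 9.)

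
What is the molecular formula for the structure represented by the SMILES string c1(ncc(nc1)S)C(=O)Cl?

Heavy atoms from the SMILES: 5 C, 1 Cl, 2 N, 1 O, 1 S.
Implicit hydrogens by atom environment:
  2 × C (aromatic): 1 H each → 2
  2 × C (aromatic): no H
  2 × N (aromatic): no H
  1 × C: no H
  1 × Cl: no H
  1 × O: no H
  1 × S: 1 H
  Total hydrogens = 3.
Molecular formula: C5H3ClN2OS

C5H3ClN2OS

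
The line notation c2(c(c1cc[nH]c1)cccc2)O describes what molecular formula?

C10H9NO

Heavy atoms from the SMILES: 10 C, 1 N, 1 O.
Implicit hydrogens by atom environment:
  7 × C (aromatic): 1 H each → 7
  3 × C (aromatic): no H
  1 × N (aromatic): 1 H
  1 × O: 1 H
  Total hydrogens = 9.
Molecular formula: C10H9NO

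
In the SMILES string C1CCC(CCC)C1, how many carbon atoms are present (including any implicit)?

The symbol for carbon appears 8 times in the SMILES.

8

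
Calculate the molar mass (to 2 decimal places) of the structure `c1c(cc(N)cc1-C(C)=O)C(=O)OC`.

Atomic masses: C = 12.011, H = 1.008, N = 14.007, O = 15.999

Molecular formula: C10H11NO3.
M = 10×12.011 + 11×1.008 + 1×14.007 + 3×15.999 = 193.20 g/mol.

193.20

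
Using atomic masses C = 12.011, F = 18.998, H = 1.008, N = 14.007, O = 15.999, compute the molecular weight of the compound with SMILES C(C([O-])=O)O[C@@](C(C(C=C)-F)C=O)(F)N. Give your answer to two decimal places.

Molecular formula: C8H10F2NO4-.
M = 8×12.011 + 2×18.998 + 10×1.008 + 1×14.007 + 4×15.999 = 222.17 g/mol.

222.17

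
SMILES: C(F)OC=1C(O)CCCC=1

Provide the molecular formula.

C7H11FO2

Heavy atoms from the SMILES: 7 C, 1 F, 2 O.
Implicit hydrogens by atom environment:
  4 × C: 2 H each → 8
  2 × C: 1 H each → 2
  1 × C: no H
  1 × F: no H
  1 × O: 1 H
  1 × O: no H
  Total hydrogens = 11.
Molecular formula: C7H11FO2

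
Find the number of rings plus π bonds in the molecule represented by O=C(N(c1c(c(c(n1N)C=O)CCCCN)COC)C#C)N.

Molecular formula from the SMILES: C14H21N5O3.
DoU = (2C + 2 + N − H − X)/2 = (2·14 + 2 + 5 − 21 − 0)/2 = 14/2 = 7.
(Structurally: 1 ring(s) + 6 π bond(s) = 7.)

7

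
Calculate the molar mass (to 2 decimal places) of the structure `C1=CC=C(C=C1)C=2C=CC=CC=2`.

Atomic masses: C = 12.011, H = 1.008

154.21

Molecular formula: C12H10.
M = 12×12.011 + 10×1.008 = 154.21 g/mol.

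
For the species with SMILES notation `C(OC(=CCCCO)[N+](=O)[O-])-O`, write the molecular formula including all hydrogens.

C6H11NO5

Heavy atoms from the SMILES: 6 C, 1 N, 5 O.
Implicit hydrogens by atom environment:
  4 × C: 2 H each → 8
  2 × O: 1 H each → 2
  2 × O: no H
  1 × C: 1 H
  1 × C: no H
  1 × N (charge +1): no H
  1 × O (charge -1): no H
  Total hydrogens = 11.
Molecular formula: C6H11NO5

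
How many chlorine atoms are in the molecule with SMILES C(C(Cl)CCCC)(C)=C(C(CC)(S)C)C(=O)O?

The symbol for chlorine appears 1 time in the SMILES.

1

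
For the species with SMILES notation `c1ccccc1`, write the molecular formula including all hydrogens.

C6H6

Heavy atoms from the SMILES: 6 C.
Implicit hydrogens by atom environment:
  6 × C (aromatic): 1 H each → 6
  Total hydrogens = 6.
Molecular formula: C6H6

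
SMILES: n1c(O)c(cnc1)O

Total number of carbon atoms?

4

The symbol for carbon appears 4 times in the SMILES. Lowercase c denotes aromatic carbon and counts toward C.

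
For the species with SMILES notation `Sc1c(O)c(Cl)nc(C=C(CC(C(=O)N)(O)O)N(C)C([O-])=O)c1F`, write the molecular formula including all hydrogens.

C12H12ClFN3O6S-

Heavy atoms from the SMILES: 12 C, 1 Cl, 1 F, 3 N, 6 O, 1 S.
Implicit hydrogens by atom environment:
  5 × C (aromatic): no H
  4 × C: no H
  3 × O: 1 H each → 3
  2 × O: no H
  1 × C: 3 H
  1 × C: 2 H
  1 × C: 1 H
  1 × Cl: no H
  1 × F: no H
  1 × N: 2 H
  1 × N (aromatic): no H
  1 × N: no H
  1 × O (charge -1): no H
  1 × S: 1 H
  Total hydrogens = 12.
Net charge -1.
Molecular formula: C12H12ClFN3O6S-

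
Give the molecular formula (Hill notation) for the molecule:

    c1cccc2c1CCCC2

Heavy atoms from the SMILES: 10 C.
Implicit hydrogens by atom environment:
  4 × C: 2 H each → 8
  4 × C (aromatic): 1 H each → 4
  2 × C (aromatic): no H
  Total hydrogens = 12.
Molecular formula: C10H12

C10H12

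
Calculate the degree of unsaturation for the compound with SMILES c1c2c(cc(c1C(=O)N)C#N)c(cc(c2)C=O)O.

11

Molecular formula from the SMILES: C13H8N2O3.
DoU = (2C + 2 + N − H − X)/2 = (2·13 + 2 + 2 − 8 − 0)/2 = 22/2 = 11.
(Structurally: 2 ring(s) + 9 π bond(s) = 11.)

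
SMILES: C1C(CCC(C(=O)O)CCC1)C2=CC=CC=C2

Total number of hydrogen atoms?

20

Hydrogens are implicit in SMILES; fill each atom to its normal valence:
  6 × C: 2 H each → 12
  5 × C (aromatic): 1 H each → 5
  2 × C: 1 H each → 2
  1 × C (aromatic): no H
  1 × C: no H
  1 × O: 1 H
  1 × O: no H
  Total hydrogens = 20.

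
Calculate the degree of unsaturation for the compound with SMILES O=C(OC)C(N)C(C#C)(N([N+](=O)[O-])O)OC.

Molecular formula from the SMILES: C7H11N3O6.
DoU = (2C + 2 + N − H − X)/2 = (2·7 + 2 + 3 − 11 − 0)/2 = 8/2 = 4.
(Structurally: 0 ring(s) + 4 π bond(s) = 4.)

4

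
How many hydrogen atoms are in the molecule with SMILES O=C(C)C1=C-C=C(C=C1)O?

Hydrogens are implicit in SMILES; fill each atom to its normal valence:
  4 × C (aromatic): 1 H each → 4
  2 × C (aromatic): no H
  1 × C: 3 H
  1 × C: no H
  1 × O: 1 H
  1 × O: no H
  Total hydrogens = 8.

8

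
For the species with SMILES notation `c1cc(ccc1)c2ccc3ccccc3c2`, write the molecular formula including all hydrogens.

Heavy atoms from the SMILES: 16 C.
Implicit hydrogens by atom environment:
  12 × C (aromatic): 1 H each → 12
  4 × C (aromatic): no H
  Total hydrogens = 12.
Molecular formula: C16H12

C16H12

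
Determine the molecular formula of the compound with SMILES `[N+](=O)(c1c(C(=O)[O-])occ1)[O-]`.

Heavy atoms from the SMILES: 5 C, 1 N, 5 O.
Implicit hydrogens by atom environment:
  2 × C (aromatic): 1 H each → 2
  2 × C (aromatic): no H
  2 × O: no H
  2 × O (charge -1): no H
  1 × C: no H
  1 × N (charge +1): no H
  1 × O (aromatic): no H
  Total hydrogens = 2.
Net charge -1.
Molecular formula: C5H2NO5-

C5H2NO5-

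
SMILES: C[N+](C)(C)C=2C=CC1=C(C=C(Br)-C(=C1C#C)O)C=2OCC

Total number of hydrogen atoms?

Hydrogens are implicit in SMILES; fill each atom to its normal valence:
  7 × C (aromatic): no H
  4 × C: 3 H each → 12
  3 × C (aromatic): 1 H each → 3
  1 × Br: no H
  1 × C: 2 H
  1 × C: 1 H
  1 × C: no H
  1 × N (charge +1): no H
  1 × O: 1 H
  1 × O: no H
  Total hydrogens = 19.

19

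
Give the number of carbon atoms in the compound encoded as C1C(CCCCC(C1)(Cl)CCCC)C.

The symbol for carbon appears 13 times in the SMILES. (Cl is a single chlorine, not C + l.)

13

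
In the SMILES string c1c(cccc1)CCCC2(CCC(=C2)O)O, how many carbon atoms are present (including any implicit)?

14

The symbol for carbon appears 14 times in the SMILES. Lowercase c denotes aromatic carbon and counts toward C.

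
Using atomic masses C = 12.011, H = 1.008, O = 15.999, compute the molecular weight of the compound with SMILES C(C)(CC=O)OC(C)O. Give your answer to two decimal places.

132.16

Molecular formula: C6H12O3.
M = 6×12.011 + 12×1.008 + 3×15.999 = 132.16 g/mol.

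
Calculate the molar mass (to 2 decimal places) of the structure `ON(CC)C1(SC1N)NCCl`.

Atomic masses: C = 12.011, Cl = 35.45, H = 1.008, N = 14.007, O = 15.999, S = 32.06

Molecular formula: C5H12ClN3OS.
M = 5×12.011 + 1×35.45 + 12×1.008 + 3×14.007 + 1×15.999 + 1×32.06 = 197.68 g/mol.

197.68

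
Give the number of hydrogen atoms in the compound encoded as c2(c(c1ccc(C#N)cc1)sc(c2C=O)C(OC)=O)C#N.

Hydrogens are implicit in SMILES; fill each atom to its normal valence:
  6 × C (aromatic): no H
  4 × C (aromatic): 1 H each → 4
  3 × C: no H
  3 × O: no H
  2 × N: no H
  1 × C: 3 H
  1 × C: 1 H
  1 × S (aromatic): no H
  Total hydrogens = 8.

8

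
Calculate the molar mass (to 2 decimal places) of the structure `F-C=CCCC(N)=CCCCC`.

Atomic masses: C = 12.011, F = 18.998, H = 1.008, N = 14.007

Molecular formula: C10H18FN.
M = 10×12.011 + 1×18.998 + 18×1.008 + 1×14.007 = 171.26 g/mol.

171.26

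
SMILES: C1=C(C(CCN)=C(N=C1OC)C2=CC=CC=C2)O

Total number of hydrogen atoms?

Hydrogens are implicit in SMILES; fill each atom to its normal valence:
  6 × C (aromatic): 1 H each → 6
  5 × C (aromatic): no H
  2 × C: 2 H each → 4
  1 × C: 3 H
  1 × N: 2 H
  1 × N (aromatic): no H
  1 × O: 1 H
  1 × O: no H
  Total hydrogens = 16.

16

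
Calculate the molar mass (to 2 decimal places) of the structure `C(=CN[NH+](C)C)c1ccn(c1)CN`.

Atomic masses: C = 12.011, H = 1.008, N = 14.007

Molecular formula: C9H17N4+.
M = 9×12.011 + 17×1.008 + 4×14.007 = 181.26 g/mol.

181.26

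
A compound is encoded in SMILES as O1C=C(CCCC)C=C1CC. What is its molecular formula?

Heavy atoms from the SMILES: 10 C, 1 O.
Implicit hydrogens by atom environment:
  4 × C: 2 H each → 8
  2 × C: 3 H each → 6
  2 × C (aromatic): 1 H each → 2
  2 × C (aromatic): no H
  1 × O (aromatic): no H
  Total hydrogens = 16.
Molecular formula: C10H16O

C10H16O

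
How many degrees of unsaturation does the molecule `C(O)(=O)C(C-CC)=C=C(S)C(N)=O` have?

Molecular formula from the SMILES: C8H11NO3S.
DoU = (2C + 2 + N − H − X)/2 = (2·8 + 2 + 1 − 11 − 0)/2 = 8/2 = 4.
(Structurally: 0 ring(s) + 4 π bond(s) = 4.)

4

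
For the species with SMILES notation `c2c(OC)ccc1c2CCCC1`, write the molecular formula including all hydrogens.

Heavy atoms from the SMILES: 11 C, 1 O.
Implicit hydrogens by atom environment:
  4 × C: 2 H each → 8
  3 × C (aromatic): 1 H each → 3
  3 × C (aromatic): no H
  1 × C: 3 H
  1 × O: no H
  Total hydrogens = 14.
Molecular formula: C11H14O

C11H14O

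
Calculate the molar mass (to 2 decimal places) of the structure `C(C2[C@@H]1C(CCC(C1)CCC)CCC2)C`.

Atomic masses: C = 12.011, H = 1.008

Molecular formula: C15H28.
M = 15×12.011 + 28×1.008 = 208.39 g/mol.

208.39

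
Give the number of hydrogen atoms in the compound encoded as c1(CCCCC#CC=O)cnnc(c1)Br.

Hydrogens are implicit in SMILES; fill each atom to its normal valence:
  4 × C: 2 H each → 8
  2 × C (aromatic): 1 H each → 2
  2 × C (aromatic): no H
  2 × C: no H
  2 × N (aromatic): no H
  1 × Br: no H
  1 × C: 1 H
  1 × O: no H
  Total hydrogens = 11.

11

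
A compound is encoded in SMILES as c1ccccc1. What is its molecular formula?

C6H6

Heavy atoms from the SMILES: 6 C.
Implicit hydrogens by atom environment:
  6 × C (aromatic): 1 H each → 6
  Total hydrogens = 6.
Molecular formula: C6H6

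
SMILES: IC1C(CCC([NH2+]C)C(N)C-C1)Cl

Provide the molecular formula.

C9H19ClIN2+

Heavy atoms from the SMILES: 9 C, 1 Cl, 1 I, 2 N.
Implicit hydrogens by atom environment:
  4 × C: 2 H each → 8
  4 × C: 1 H each → 4
  1 × C: 3 H
  1 × Cl: no H
  1 × I: no H
  1 × N (charge +1): 2 H
  1 × N: 2 H
  Total hydrogens = 19.
Net charge +1.
Molecular formula: C9H19ClIN2+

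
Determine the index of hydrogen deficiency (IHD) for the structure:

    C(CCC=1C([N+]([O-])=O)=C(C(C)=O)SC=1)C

Molecular formula from the SMILES: C10H13NO3S.
DoU = (2C + 2 + N − H − X)/2 = (2·10 + 2 + 1 − 13 − 0)/2 = 10/2 = 5.
(Structurally: 1 ring(s) + 4 π bond(s) = 5.)

5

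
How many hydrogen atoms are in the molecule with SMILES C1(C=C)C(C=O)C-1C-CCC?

16

Hydrogens are implicit in SMILES; fill each atom to its normal valence:
  5 × C: 1 H each → 5
  4 × C: 2 H each → 8
  1 × C: 3 H
  1 × O: no H
  Total hydrogens = 16.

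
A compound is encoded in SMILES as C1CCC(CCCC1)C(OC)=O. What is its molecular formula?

Heavy atoms from the SMILES: 10 C, 2 O.
Implicit hydrogens by atom environment:
  7 × C: 2 H each → 14
  2 × O: no H
  1 × C: 3 H
  1 × C: 1 H
  1 × C: no H
  Total hydrogens = 18.
Molecular formula: C10H18O2

C10H18O2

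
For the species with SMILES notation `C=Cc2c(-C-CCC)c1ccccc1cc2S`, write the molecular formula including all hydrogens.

Heavy atoms from the SMILES: 16 C, 1 S.
Implicit hydrogens by atom environment:
  5 × C (aromatic): 1 H each → 5
  5 × C (aromatic): no H
  4 × C: 2 H each → 8
  1 × C: 3 H
  1 × C: 1 H
  1 × S: 1 H
  Total hydrogens = 18.
Molecular formula: C16H18S

C16H18S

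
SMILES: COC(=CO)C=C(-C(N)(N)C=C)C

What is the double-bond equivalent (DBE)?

Molecular formula from the SMILES: C9H16N2O2.
DoU = (2C + 2 + N − H − X)/2 = (2·9 + 2 + 2 − 16 − 0)/2 = 6/2 = 3.
(Structurally: 0 ring(s) + 3 π bond(s) = 3.)

3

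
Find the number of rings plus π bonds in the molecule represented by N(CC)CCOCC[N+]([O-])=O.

Molecular formula from the SMILES: C6H14N2O3.
DoU = (2C + 2 + N − H − X)/2 = (2·6 + 2 + 2 − 14 − 0)/2 = 2/2 = 1.
(Structurally: 0 ring(s) + 1 π bond(s) = 1.)

1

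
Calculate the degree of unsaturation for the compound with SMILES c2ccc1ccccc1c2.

Molecular formula from the SMILES: C10H8.
DoU = (2C + 2 + N − H − X)/2 = (2·10 + 2 + 0 − 8 − 0)/2 = 14/2 = 7.
(Structurally: 2 ring(s) + 5 π bond(s) = 7.)

7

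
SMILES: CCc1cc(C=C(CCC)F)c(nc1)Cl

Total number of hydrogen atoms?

15

Hydrogens are implicit in SMILES; fill each atom to its normal valence:
  3 × C: 2 H each → 6
  3 × C (aromatic): no H
  2 × C: 3 H each → 6
  2 × C (aromatic): 1 H each → 2
  1 × C: 1 H
  1 × C: no H
  1 × Cl: no H
  1 × F: no H
  1 × N (aromatic): no H
  Total hydrogens = 15.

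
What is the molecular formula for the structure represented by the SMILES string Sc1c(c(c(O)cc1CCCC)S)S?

Heavy atoms from the SMILES: 10 C, 1 O, 3 S.
Implicit hydrogens by atom environment:
  5 × C (aromatic): no H
  3 × C: 2 H each → 6
  3 × S: 1 H each → 3
  1 × C: 3 H
  1 × C (aromatic): 1 H
  1 × O: 1 H
  Total hydrogens = 14.
Molecular formula: C10H14OS3

C10H14OS3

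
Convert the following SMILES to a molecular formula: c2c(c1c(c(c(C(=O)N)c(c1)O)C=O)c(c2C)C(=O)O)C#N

C15H10N2O5

Heavy atoms from the SMILES: 15 C, 2 N, 5 O.
Implicit hydrogens by atom environment:
  8 × C (aromatic): no H
  3 × C: no H
  3 × O: no H
  2 × C (aromatic): 1 H each → 2
  2 × O: 1 H each → 2
  1 × C: 3 H
  1 × C: 1 H
  1 × N: 2 H
  1 × N: no H
  Total hydrogens = 10.
Molecular formula: C15H10N2O5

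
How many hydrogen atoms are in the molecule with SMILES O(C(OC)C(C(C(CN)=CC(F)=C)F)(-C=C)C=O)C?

19

Hydrogens are implicit in SMILES; fill each atom to its normal valence:
  5 × C: 1 H each → 5
  3 × C: 2 H each → 6
  3 × C: no H
  3 × O: no H
  2 × C: 3 H each → 6
  2 × F: no H
  1 × N: 2 H
  Total hydrogens = 19.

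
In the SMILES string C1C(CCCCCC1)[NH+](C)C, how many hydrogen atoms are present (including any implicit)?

22

Hydrogens are implicit in SMILES; fill each atom to its normal valence:
  7 × C: 2 H each → 14
  2 × C: 3 H each → 6
  1 × C: 1 H
  1 × N (charge +1): 1 H
  Total hydrogens = 22.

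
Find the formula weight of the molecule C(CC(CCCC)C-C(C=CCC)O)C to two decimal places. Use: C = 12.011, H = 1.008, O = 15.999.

212.38

Molecular formula: C14H28O.
M = 14×12.011 + 28×1.008 + 1×15.999 = 212.38 g/mol.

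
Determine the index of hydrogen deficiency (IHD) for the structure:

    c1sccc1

3

Molecular formula from the SMILES: C4H4S.
DoU = (2C + 2 + N − H − X)/2 = (2·4 + 2 + 0 − 4 − 0)/2 = 6/2 = 3.
(Structurally: 1 ring(s) + 2 π bond(s) = 3.)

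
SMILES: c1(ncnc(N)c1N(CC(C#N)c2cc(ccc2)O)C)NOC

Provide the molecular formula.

Heavy atoms from the SMILES: 15 C, 6 N, 2 O.
Implicit hydrogens by atom environment:
  5 × C (aromatic): 1 H each → 5
  5 × C (aromatic): no H
  2 × C: 3 H each → 6
  2 × N (aromatic): no H
  2 × N: no H
  1 × C: 2 H
  1 × C: 1 H
  1 × C: no H
  1 × N: 2 H
  1 × N: 1 H
  1 × O: 1 H
  1 × O: no H
  Total hydrogens = 18.
Molecular formula: C15H18N6O2

C15H18N6O2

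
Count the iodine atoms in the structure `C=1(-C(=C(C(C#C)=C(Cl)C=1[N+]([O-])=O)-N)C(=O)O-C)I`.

The symbol for iodine appears 1 time in the SMILES.

1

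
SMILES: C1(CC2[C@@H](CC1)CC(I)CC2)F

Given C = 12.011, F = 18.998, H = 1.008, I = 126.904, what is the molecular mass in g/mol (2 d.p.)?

282.14

Molecular formula: C10H16FI.
M = 10×12.011 + 1×18.998 + 16×1.008 + 1×126.904 = 282.14 g/mol.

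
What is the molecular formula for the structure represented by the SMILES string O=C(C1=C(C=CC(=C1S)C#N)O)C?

Heavy atoms from the SMILES: 9 C, 1 N, 2 O, 1 S.
Implicit hydrogens by atom environment:
  4 × C (aromatic): no H
  2 × C (aromatic): 1 H each → 2
  2 × C: no H
  1 × C: 3 H
  1 × N: no H
  1 × O: 1 H
  1 × O: no H
  1 × S: 1 H
  Total hydrogens = 7.
Molecular formula: C9H7NO2S

C9H7NO2S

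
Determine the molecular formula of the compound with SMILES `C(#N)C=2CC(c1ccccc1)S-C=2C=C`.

Heavy atoms from the SMILES: 13 C, 1 N, 1 S.
Implicit hydrogens by atom environment:
  5 × C (aromatic): 1 H each → 5
  3 × C: no H
  2 × C: 2 H each → 4
  2 × C: 1 H each → 2
  1 × C (aromatic): no H
  1 × N: no H
  1 × S: no H
  Total hydrogens = 11.
Molecular formula: C13H11NS

C13H11NS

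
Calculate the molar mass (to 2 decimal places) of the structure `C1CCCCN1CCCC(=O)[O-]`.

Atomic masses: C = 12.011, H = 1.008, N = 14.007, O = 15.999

170.23

Molecular formula: C9H16NO2-.
M = 9×12.011 + 16×1.008 + 1×14.007 + 2×15.999 = 170.23 g/mol.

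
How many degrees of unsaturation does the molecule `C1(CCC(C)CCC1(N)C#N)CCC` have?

Molecular formula from the SMILES: C12H22N2.
DoU = (2C + 2 + N − H − X)/2 = (2·12 + 2 + 2 − 22 − 0)/2 = 6/2 = 3.
(Structurally: 1 ring(s) + 2 π bond(s) = 3.)

3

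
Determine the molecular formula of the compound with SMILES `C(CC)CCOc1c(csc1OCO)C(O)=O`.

Heavy atoms from the SMILES: 11 C, 5 O, 1 S.
Implicit hydrogens by atom environment:
  5 × C: 2 H each → 10
  3 × C (aromatic): no H
  3 × O: no H
  2 × O: 1 H each → 2
  1 × C: 3 H
  1 × C (aromatic): 1 H
  1 × C: no H
  1 × S (aromatic): no H
  Total hydrogens = 16.
Molecular formula: C11H16O5S

C11H16O5S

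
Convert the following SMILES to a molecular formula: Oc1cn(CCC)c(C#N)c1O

C8H10N2O2

Heavy atoms from the SMILES: 8 C, 2 N, 2 O.
Implicit hydrogens by atom environment:
  3 × C (aromatic): no H
  2 × C: 2 H each → 4
  2 × O: 1 H each → 2
  1 × C: 3 H
  1 × C (aromatic): 1 H
  1 × C: no H
  1 × N (aromatic): no H
  1 × N: no H
  Total hydrogens = 10.
Molecular formula: C8H10N2O2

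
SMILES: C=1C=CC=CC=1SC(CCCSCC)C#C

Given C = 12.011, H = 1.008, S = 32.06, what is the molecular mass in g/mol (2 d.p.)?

250.42

Molecular formula: C14H18S2.
M = 14×12.011 + 18×1.008 + 2×32.06 = 250.42 g/mol.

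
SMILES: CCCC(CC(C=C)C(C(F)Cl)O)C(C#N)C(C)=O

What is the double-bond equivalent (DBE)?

4

Molecular formula from the SMILES: C14H21ClFNO2.
DoU = (2C + 2 + N − H − X)/2 = (2·14 + 2 + 1 − 21 − 2)/2 = 8/2 = 4.
(Structurally: 0 ring(s) + 4 π bond(s) = 4.)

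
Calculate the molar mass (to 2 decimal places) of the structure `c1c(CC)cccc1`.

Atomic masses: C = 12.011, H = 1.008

106.17

Molecular formula: C8H10.
M = 8×12.011 + 10×1.008 = 106.17 g/mol.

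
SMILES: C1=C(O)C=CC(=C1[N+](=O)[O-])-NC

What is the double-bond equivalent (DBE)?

Molecular formula from the SMILES: C7H8N2O3.
DoU = (2C + 2 + N − H − X)/2 = (2·7 + 2 + 2 − 8 − 0)/2 = 10/2 = 5.
(Structurally: 1 ring(s) + 4 π bond(s) = 5.)

5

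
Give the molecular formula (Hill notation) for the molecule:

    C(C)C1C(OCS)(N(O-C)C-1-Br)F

Heavy atoms from the SMILES: 1 Br, 7 C, 1 F, 1 N, 2 O, 1 S.
Implicit hydrogens by atom environment:
  2 × C: 3 H each → 6
  2 × C: 2 H each → 4
  2 × C: 1 H each → 2
  2 × O: no H
  1 × Br: no H
  1 × C: no H
  1 × F: no H
  1 × N: no H
  1 × S: 1 H
  Total hydrogens = 13.
Molecular formula: C7H13BrFNO2S

C7H13BrFNO2S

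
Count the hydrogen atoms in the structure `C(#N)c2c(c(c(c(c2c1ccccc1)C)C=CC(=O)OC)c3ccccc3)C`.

Hydrogens are implicit in SMILES; fill each atom to its normal valence:
  10 × C (aromatic): 1 H each → 10
  8 × C (aromatic): no H
  3 × C: 3 H each → 9
  2 × C: 1 H each → 2
  2 × C: no H
  2 × O: no H
  1 × N: no H
  Total hydrogens = 21.

21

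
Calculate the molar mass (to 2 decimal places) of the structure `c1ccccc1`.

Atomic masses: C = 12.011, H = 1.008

Molecular formula: C6H6.
M = 6×12.011 + 6×1.008 = 78.11 g/mol.

78.11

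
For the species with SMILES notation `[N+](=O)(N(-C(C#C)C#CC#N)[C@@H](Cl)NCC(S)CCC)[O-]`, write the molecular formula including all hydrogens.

Heavy atoms from the SMILES: 12 C, 1 Cl, 4 N, 2 O, 1 S.
Implicit hydrogens by atom environment:
  4 × C: 1 H each → 4
  4 × C: no H
  3 × C: 2 H each → 6
  2 × N: no H
  1 × C: 3 H
  1 × Cl: no H
  1 × N: 1 H
  1 × N (charge +1): no H
  1 × O: no H
  1 × O (charge -1): no H
  1 × S: 1 H
  Total hydrogens = 15.
Molecular formula: C12H15ClN4O2S

C12H15ClN4O2S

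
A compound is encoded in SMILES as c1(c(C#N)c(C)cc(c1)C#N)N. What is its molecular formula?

C9H7N3

Heavy atoms from the SMILES: 9 C, 3 N.
Implicit hydrogens by atom environment:
  4 × C (aromatic): no H
  2 × C (aromatic): 1 H each → 2
  2 × C: no H
  2 × N: no H
  1 × C: 3 H
  1 × N: 2 H
  Total hydrogens = 7.
Molecular formula: C9H7N3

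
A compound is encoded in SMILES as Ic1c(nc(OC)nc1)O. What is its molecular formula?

C5H5IN2O2

Heavy atoms from the SMILES: 5 C, 1 I, 2 N, 2 O.
Implicit hydrogens by atom environment:
  3 × C (aromatic): no H
  2 × N (aromatic): no H
  1 × C: 3 H
  1 × C (aromatic): 1 H
  1 × I: no H
  1 × O: 1 H
  1 × O: no H
  Total hydrogens = 5.
Molecular formula: C5H5IN2O2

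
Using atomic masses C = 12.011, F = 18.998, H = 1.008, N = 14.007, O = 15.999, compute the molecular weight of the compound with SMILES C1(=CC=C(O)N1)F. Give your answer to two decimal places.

101.08

Molecular formula: C4H4FNO.
M = 4×12.011 + 1×18.998 + 4×1.008 + 1×14.007 + 1×15.999 = 101.08 g/mol.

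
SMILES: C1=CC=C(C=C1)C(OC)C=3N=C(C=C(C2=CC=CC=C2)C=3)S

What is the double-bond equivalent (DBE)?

Molecular formula from the SMILES: C19H17NOS.
DoU = (2C + 2 + N − H − X)/2 = (2·19 + 2 + 1 − 17 − 0)/2 = 24/2 = 12.
(Structurally: 3 ring(s) + 9 π bond(s) = 12.)

12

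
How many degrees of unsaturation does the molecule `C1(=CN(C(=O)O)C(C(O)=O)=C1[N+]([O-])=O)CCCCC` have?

6

Molecular formula from the SMILES: C11H14N2O6.
DoU = (2C + 2 + N − H − X)/2 = (2·11 + 2 + 2 − 14 − 0)/2 = 12/2 = 6.
(Structurally: 1 ring(s) + 5 π bond(s) = 6.)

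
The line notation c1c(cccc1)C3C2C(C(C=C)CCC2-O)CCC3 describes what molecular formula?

C18H24O

Heavy atoms from the SMILES: 18 C, 1 O.
Implicit hydrogens by atom environment:
  6 × C: 2 H each → 12
  6 × C: 1 H each → 6
  5 × C (aromatic): 1 H each → 5
  1 × C (aromatic): no H
  1 × O: 1 H
  Total hydrogens = 24.
Molecular formula: C18H24O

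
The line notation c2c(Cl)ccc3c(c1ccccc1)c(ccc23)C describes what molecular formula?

C17H13Cl

Heavy atoms from the SMILES: 17 C, 1 Cl.
Implicit hydrogens by atom environment:
  10 × C (aromatic): 1 H each → 10
  6 × C (aromatic): no H
  1 × C: 3 H
  1 × Cl: no H
  Total hydrogens = 13.
Molecular formula: C17H13Cl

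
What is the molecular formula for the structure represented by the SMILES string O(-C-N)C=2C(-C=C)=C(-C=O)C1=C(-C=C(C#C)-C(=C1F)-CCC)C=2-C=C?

Heavy atoms from the SMILES: 21 C, 1 F, 1 N, 2 O.
Implicit hydrogens by atom environment:
  9 × C (aromatic): no H
  5 × C: 2 H each → 10
  4 × C: 1 H each → 4
  2 × O: no H
  1 × C: 3 H
  1 × C (aromatic): 1 H
  1 × C: no H
  1 × F: no H
  1 × N: 2 H
  Total hydrogens = 20.
Molecular formula: C21H20FNO2

C21H20FNO2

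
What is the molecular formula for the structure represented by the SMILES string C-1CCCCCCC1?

Heavy atoms from the SMILES: 8 C.
Implicit hydrogens by atom environment:
  8 × C: 2 H each → 16
  Total hydrogens = 16.
Molecular formula: C8H16

C8H16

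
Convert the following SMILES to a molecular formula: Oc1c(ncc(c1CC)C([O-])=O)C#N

Heavy atoms from the SMILES: 9 C, 2 N, 3 O.
Implicit hydrogens by atom environment:
  4 × C (aromatic): no H
  2 × C: no H
  1 × C: 3 H
  1 × C: 2 H
  1 × C (aromatic): 1 H
  1 × N (aromatic): no H
  1 × N: no H
  1 × O: 1 H
  1 × O: no H
  1 × O (charge -1): no H
  Total hydrogens = 7.
Net charge -1.
Molecular formula: C9H7N2O3-

C9H7N2O3-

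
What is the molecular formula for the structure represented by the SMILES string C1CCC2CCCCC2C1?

C10H18

Heavy atoms from the SMILES: 10 C.
Implicit hydrogens by atom environment:
  8 × C: 2 H each → 16
  2 × C: 1 H each → 2
  Total hydrogens = 18.
Molecular formula: C10H18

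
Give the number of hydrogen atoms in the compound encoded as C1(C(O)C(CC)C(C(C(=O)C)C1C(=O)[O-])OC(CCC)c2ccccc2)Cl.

Hydrogens are implicit in SMILES; fill each atom to its normal valence:
  7 × C: 1 H each → 7
  5 × C (aromatic): 1 H each → 5
  3 × C: 3 H each → 9
  3 × C: 2 H each → 6
  3 × O: no H
  2 × C: no H
  1 × C (aromatic): no H
  1 × Cl: no H
  1 × O: 1 H
  1 × O (charge -1): no H
  Total hydrogens = 28.

28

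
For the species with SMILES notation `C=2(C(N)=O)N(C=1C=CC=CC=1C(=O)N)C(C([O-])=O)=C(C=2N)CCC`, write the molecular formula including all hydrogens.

C16H17N4O4-

Heavy atoms from the SMILES: 16 C, 4 N, 4 O.
Implicit hydrogens by atom environment:
  6 × C (aromatic): no H
  4 × C (aromatic): 1 H each → 4
  3 × C: no H
  3 × N: 2 H each → 6
  3 × O: no H
  2 × C: 2 H each → 4
  1 × C: 3 H
  1 × N (aromatic): no H
  1 × O (charge -1): no H
  Total hydrogens = 17.
Net charge -1.
Molecular formula: C16H17N4O4-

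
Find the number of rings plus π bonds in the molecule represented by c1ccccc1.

4

Molecular formula from the SMILES: C6H6.
DoU = (2C + 2 + N − H − X)/2 = (2·6 + 2 + 0 − 6 − 0)/2 = 8/2 = 4.
(Structurally: 1 ring(s) + 3 π bond(s) = 4.)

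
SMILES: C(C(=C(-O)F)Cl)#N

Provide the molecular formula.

C3HClFNO

Heavy atoms from the SMILES: 3 C, 1 Cl, 1 F, 1 N, 1 O.
Implicit hydrogens by atom environment:
  3 × C: no H
  1 × Cl: no H
  1 × F: no H
  1 × N: no H
  1 × O: 1 H
  Total hydrogens = 1.
Molecular formula: C3HClFNO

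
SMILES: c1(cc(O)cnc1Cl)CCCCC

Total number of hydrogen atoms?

Hydrogens are implicit in SMILES; fill each atom to its normal valence:
  4 × C: 2 H each → 8
  3 × C (aromatic): no H
  2 × C (aromatic): 1 H each → 2
  1 × C: 3 H
  1 × Cl: no H
  1 × N (aromatic): no H
  1 × O: 1 H
  Total hydrogens = 14.

14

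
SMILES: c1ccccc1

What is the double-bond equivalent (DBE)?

Molecular formula from the SMILES: C6H6.
DoU = (2C + 2 + N − H − X)/2 = (2·6 + 2 + 0 − 6 − 0)/2 = 8/2 = 4.
(Structurally: 1 ring(s) + 3 π bond(s) = 4.)

4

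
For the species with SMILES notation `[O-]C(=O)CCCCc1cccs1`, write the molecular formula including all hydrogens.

C9H11O2S-

Heavy atoms from the SMILES: 9 C, 2 O, 1 S.
Implicit hydrogens by atom environment:
  4 × C: 2 H each → 8
  3 × C (aromatic): 1 H each → 3
  1 × C (aromatic): no H
  1 × C: no H
  1 × O: no H
  1 × O (charge -1): no H
  1 × S (aromatic): no H
  Total hydrogens = 11.
Net charge -1.
Molecular formula: C9H11O2S-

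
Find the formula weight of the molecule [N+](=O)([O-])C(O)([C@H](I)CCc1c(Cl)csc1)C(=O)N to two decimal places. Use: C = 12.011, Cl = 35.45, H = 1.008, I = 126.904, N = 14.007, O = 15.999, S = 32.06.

404.60

Molecular formula: C9H10ClIN2O4S.
M = 9×12.011 + 1×35.45 + 10×1.008 + 1×126.904 + 2×14.007 + 4×15.999 + 1×32.06 = 404.60 g/mol.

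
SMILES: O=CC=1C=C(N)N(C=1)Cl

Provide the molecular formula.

Heavy atoms from the SMILES: 5 C, 1 Cl, 2 N, 1 O.
Implicit hydrogens by atom environment:
  2 × C (aromatic): 1 H each → 2
  2 × C (aromatic): no H
  1 × C: 1 H
  1 × Cl: no H
  1 × N: 2 H
  1 × N (aromatic): no H
  1 × O: no H
  Total hydrogens = 5.
Molecular formula: C5H5ClN2O

C5H5ClN2O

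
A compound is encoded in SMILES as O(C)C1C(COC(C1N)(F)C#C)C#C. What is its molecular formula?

Heavy atoms from the SMILES: 10 C, 1 F, 1 N, 2 O.
Implicit hydrogens by atom environment:
  5 × C: 1 H each → 5
  3 × C: no H
  2 × O: no H
  1 × C: 3 H
  1 × C: 2 H
  1 × F: no H
  1 × N: 2 H
  Total hydrogens = 12.
Molecular formula: C10H12FNO2

C10H12FNO2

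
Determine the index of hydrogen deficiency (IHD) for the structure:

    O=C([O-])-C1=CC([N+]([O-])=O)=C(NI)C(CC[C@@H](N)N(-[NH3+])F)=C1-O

Molecular formula from the SMILES: C10H13FIN5O5.
DoU = (2C + 2 + N − H − X)/2 = (2·10 + 2 + 5 − 13 − 2)/2 = 12/2 = 6.
(Structurally: 1 ring(s) + 5 π bond(s) = 6.)

6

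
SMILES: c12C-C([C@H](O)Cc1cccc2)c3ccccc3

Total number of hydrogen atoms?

Hydrogens are implicit in SMILES; fill each atom to its normal valence:
  9 × C (aromatic): 1 H each → 9
  3 × C (aromatic): no H
  2 × C: 2 H each → 4
  2 × C: 1 H each → 2
  1 × O: 1 H
  Total hydrogens = 16.

16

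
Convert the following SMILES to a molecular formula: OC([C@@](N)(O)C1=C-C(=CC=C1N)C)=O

C9H12N2O3

Heavy atoms from the SMILES: 9 C, 2 N, 3 O.
Implicit hydrogens by atom environment:
  3 × C (aromatic): 1 H each → 3
  3 × C (aromatic): no H
  2 × C: no H
  2 × N: 2 H each → 4
  2 × O: 1 H each → 2
  1 × C: 3 H
  1 × O: no H
  Total hydrogens = 12.
Molecular formula: C9H12N2O3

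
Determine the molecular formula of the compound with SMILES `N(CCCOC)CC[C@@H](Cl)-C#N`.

Heavy atoms from the SMILES: 8 C, 1 Cl, 2 N, 1 O.
Implicit hydrogens by atom environment:
  5 × C: 2 H each → 10
  1 × C: 3 H
  1 × C: 1 H
  1 × C: no H
  1 × Cl: no H
  1 × N: 1 H
  1 × N: no H
  1 × O: no H
  Total hydrogens = 15.
Molecular formula: C8H15ClN2O

C8H15ClN2O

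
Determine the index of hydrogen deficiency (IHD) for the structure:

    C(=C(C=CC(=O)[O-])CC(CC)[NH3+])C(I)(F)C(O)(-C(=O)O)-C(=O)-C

5

Molecular formula from the SMILES: C14H19FINO6.
DoU = (2C + 2 + N − H − X)/2 = (2·14 + 2 + 1 − 19 − 2)/2 = 10/2 = 5.
(Structurally: 0 ring(s) + 5 π bond(s) = 5.)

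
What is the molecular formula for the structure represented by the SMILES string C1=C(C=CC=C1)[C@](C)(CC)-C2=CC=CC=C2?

Heavy atoms from the SMILES: 16 C.
Implicit hydrogens by atom environment:
  10 × C (aromatic): 1 H each → 10
  2 × C: 3 H each → 6
  2 × C (aromatic): no H
  1 × C: 2 H
  1 × C: no H
  Total hydrogens = 18.
Molecular formula: C16H18

C16H18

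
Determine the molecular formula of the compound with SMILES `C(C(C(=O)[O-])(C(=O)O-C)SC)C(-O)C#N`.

C8H10NO5S-

Heavy atoms from the SMILES: 8 C, 1 N, 5 O, 1 S.
Implicit hydrogens by atom environment:
  4 × C: no H
  3 × O: no H
  2 × C: 3 H each → 6
  1 × C: 2 H
  1 × C: 1 H
  1 × N: no H
  1 × O: 1 H
  1 × O (charge -1): no H
  1 × S: no H
  Total hydrogens = 10.
Net charge -1.
Molecular formula: C8H10NO5S-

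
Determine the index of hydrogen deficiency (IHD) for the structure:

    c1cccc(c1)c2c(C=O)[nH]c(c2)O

8

Molecular formula from the SMILES: C11H9NO2.
DoU = (2C + 2 + N − H − X)/2 = (2·11 + 2 + 1 − 9 − 0)/2 = 16/2 = 8.
(Structurally: 2 ring(s) + 6 π bond(s) = 8.)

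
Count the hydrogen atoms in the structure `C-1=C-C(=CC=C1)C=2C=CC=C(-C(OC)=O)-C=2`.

12

Hydrogens are implicit in SMILES; fill each atom to its normal valence:
  9 × C (aromatic): 1 H each → 9
  3 × C (aromatic): no H
  2 × O: no H
  1 × C: 3 H
  1 × C: no H
  Total hydrogens = 12.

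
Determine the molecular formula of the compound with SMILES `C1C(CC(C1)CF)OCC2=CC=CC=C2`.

C13H17FO

Heavy atoms from the SMILES: 13 C, 1 F, 1 O.
Implicit hydrogens by atom environment:
  5 × C: 2 H each → 10
  5 × C (aromatic): 1 H each → 5
  2 × C: 1 H each → 2
  1 × C (aromatic): no H
  1 × F: no H
  1 × O: no H
  Total hydrogens = 17.
Molecular formula: C13H17FO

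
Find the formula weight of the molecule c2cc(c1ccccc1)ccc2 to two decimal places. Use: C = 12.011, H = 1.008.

154.21

Molecular formula: C12H10.
M = 12×12.011 + 10×1.008 = 154.21 g/mol.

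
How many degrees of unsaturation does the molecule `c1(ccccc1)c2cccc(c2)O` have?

8

Molecular formula from the SMILES: C12H10O.
DoU = (2C + 2 + N − H − X)/2 = (2·12 + 2 + 0 − 10 − 0)/2 = 16/2 = 8.
(Structurally: 2 ring(s) + 6 π bond(s) = 8.)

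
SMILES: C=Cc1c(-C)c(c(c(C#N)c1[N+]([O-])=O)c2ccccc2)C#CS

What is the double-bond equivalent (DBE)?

Molecular formula from the SMILES: C18H12N2O2S.
DoU = (2C + 2 + N − H − X)/2 = (2·18 + 2 + 2 − 12 − 0)/2 = 28/2 = 14.
(Structurally: 2 ring(s) + 12 π bond(s) = 14.)

14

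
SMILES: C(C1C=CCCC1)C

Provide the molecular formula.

C8H14

Heavy atoms from the SMILES: 8 C.
Implicit hydrogens by atom environment:
  4 × C: 2 H each → 8
  3 × C: 1 H each → 3
  1 × C: 3 H
  Total hydrogens = 14.
Molecular formula: C8H14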